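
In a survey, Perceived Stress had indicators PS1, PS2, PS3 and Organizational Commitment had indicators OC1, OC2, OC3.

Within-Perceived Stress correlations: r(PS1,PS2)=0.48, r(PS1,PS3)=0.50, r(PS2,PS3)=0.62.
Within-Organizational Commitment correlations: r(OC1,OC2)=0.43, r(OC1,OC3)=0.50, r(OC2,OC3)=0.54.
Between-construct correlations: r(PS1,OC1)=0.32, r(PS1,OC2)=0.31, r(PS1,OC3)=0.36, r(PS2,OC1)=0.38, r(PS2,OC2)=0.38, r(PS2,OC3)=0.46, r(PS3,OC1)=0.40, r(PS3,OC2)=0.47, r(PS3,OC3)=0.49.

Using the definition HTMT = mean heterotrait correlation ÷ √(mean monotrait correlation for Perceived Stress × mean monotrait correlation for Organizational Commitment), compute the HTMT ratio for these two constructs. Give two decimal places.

0.78

Between-construct mean = 3.57/9 = 0.3967.
Mean within-PS = 1.60/3 = 0.5333; mean within-OC = 1.47/3 = 0.4900.
Geometric mean = √(0.5333 × 0.4900) = 0.5112.
HTMT = 0.3967 / 0.5112 = 0.78.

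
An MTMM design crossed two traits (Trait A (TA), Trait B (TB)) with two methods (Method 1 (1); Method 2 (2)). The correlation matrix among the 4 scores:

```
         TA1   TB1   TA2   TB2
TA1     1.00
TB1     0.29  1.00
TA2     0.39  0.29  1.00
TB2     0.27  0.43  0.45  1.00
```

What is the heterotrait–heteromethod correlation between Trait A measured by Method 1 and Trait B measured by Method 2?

Different traits and methods: r(TA1, TB2) = 0.27.

0.27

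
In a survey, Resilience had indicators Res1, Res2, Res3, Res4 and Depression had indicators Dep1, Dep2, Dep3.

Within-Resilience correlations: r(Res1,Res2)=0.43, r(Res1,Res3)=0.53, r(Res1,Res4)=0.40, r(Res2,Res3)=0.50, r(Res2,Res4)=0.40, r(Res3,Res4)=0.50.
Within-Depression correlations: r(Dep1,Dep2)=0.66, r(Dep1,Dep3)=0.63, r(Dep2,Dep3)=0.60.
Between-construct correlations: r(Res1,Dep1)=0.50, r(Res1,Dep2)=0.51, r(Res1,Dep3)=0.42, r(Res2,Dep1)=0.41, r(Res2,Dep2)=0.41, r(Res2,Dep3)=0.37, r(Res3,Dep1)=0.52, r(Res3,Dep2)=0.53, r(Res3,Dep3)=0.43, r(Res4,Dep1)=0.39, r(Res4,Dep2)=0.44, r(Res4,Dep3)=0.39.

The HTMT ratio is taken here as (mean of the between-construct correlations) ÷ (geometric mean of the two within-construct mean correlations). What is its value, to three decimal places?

Between-construct mean = 5.32/12 = 0.4433.
Mean within-Res = 2.76/6 = 0.4600; mean within-Dep = 1.89/3 = 0.6300.
Geometric mean = √(0.4600 × 0.6300) = 0.5383.
HTMT = 0.4433 / 0.5383 = 0.824.

0.824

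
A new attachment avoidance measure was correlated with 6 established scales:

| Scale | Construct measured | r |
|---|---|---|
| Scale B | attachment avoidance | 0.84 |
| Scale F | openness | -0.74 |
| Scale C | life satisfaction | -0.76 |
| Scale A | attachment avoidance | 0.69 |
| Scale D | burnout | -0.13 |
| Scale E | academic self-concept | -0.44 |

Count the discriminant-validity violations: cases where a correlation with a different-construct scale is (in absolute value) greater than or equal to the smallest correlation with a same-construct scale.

2

Convergent (same construct = attachment avoidance): Scale B, Scale A.
Smallest convergent = 0.69. Discriminant |r|: 0.74, 0.76, 0.13, 0.44; count ≥ 0.69 → 2.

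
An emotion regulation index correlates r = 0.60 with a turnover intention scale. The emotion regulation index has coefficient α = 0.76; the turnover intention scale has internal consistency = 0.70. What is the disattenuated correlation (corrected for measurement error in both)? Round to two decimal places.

0.82

r_true = r_obs / √(r_xx · r_yy) = 0.60 / √(0.76 × 0.70) = 0.60 / √0.5320 = 0.60 / 0.7294 ≈ 0.82.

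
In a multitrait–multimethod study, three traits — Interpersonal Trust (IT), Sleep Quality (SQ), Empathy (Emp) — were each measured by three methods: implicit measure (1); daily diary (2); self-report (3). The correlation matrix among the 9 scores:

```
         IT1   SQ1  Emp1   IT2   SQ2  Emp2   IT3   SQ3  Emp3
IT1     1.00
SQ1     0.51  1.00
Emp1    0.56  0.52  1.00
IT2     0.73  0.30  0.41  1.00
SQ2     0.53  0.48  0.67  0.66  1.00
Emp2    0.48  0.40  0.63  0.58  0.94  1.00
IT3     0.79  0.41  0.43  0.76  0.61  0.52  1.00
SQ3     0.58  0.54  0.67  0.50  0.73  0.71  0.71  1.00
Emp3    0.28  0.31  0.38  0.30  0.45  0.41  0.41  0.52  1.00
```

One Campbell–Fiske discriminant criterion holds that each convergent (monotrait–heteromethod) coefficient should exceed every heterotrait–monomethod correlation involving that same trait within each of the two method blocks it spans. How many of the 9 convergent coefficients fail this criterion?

Convergent coefficients and their comparison sets:
IT (methods 1·2): 0.73 vs {0.51, 0.66, 0.56, 0.58} → pass.
IT (methods 1·3): 0.79 vs {0.51, 0.71, 0.56, 0.41} → pass.
IT (methods 2·3): 0.76 vs {0.66, 0.71, 0.58, 0.41} → pass.
SQ (methods 1·2): 0.48 vs {0.51, 0.66, 0.52, 0.94} → fail.
SQ (methods 1·3): 0.54 vs {0.51, 0.71, 0.52, 0.52} → fail.
SQ (methods 2·3): 0.73 vs {0.66, 0.71, 0.94, 0.52} → fail.
Emp (methods 1·2): 0.63 vs {0.56, 0.58, 0.52, 0.94} → fail.
Emp (methods 1·3): 0.38 vs {0.56, 0.41, 0.52, 0.52} → fail.
Emp (methods 2·3): 0.41 vs {0.58, 0.41, 0.94, 0.52} → fail.
6 of 9 fail.

6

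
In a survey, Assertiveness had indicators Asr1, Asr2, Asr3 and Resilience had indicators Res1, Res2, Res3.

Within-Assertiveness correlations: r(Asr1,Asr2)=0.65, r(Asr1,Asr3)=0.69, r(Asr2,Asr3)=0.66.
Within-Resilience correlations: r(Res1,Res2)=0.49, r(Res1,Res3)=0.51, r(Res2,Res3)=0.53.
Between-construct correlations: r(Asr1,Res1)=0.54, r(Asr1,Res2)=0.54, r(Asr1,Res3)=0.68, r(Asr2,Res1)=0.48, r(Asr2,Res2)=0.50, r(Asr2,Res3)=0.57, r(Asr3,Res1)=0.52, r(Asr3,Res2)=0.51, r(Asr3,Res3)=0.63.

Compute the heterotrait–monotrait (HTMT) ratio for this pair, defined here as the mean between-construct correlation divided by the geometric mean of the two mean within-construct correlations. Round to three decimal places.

0.947

Between-construct mean = 4.97/9 = 0.5522.
Mean within-Asr = 2.00/3 = 0.6667; mean within-Res = 1.53/3 = 0.5100.
Geometric mean = √(0.6667 × 0.5100) = 0.5831.
HTMT = 0.5522 / 0.5831 = 0.947.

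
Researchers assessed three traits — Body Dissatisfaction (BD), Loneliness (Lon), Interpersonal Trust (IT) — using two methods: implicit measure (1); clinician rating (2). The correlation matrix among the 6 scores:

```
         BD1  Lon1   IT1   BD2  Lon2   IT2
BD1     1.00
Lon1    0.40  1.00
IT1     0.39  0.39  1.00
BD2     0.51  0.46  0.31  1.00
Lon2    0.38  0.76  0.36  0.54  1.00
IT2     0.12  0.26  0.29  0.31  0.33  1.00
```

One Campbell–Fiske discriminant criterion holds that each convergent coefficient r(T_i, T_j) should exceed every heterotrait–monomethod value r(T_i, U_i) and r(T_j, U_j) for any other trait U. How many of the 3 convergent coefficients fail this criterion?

Each convergent coefficient versus the relevant comparison correlations:
BD (methods 1·2): 0.51 vs {0.40, 0.54, 0.39, 0.31} → fail.
Lon (methods 1·2): 0.76 vs {0.40, 0.54, 0.39, 0.33} → pass.
IT (methods 1·2): 0.29 vs {0.39, 0.31, 0.39, 0.33} → fail.
2 of 3 fail.

2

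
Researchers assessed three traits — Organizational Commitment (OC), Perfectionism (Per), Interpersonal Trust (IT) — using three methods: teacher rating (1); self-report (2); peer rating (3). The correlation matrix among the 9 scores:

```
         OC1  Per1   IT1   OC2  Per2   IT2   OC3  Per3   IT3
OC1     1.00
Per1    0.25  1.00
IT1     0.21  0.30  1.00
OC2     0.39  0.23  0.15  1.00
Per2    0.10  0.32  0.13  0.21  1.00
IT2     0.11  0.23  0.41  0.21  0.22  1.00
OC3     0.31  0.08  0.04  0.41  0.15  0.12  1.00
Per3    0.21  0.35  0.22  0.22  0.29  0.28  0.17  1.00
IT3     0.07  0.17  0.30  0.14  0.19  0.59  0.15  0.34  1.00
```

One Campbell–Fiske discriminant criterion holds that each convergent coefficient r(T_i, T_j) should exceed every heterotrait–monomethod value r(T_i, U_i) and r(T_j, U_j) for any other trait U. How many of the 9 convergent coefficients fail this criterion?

2

Each convergent coefficient versus the relevant comparison correlations:
OC (methods 1·2): 0.39 vs {0.25, 0.21, 0.21, 0.21} → pass.
OC (methods 1·3): 0.31 vs {0.25, 0.17, 0.21, 0.15} → pass.
OC (methods 2·3): 0.41 vs {0.21, 0.17, 0.21, 0.15} → pass.
Per (methods 1·2): 0.32 vs {0.25, 0.21, 0.30, 0.22} → pass.
Per (methods 1·3): 0.35 vs {0.25, 0.17, 0.30, 0.34} → pass.
Per (methods 2·3): 0.29 vs {0.21, 0.17, 0.22, 0.34} → fail.
IT (methods 1·2): 0.41 vs {0.21, 0.21, 0.30, 0.22} → pass.
IT (methods 1·3): 0.30 vs {0.21, 0.15, 0.30, 0.34} → fail.
IT (methods 2·3): 0.59 vs {0.21, 0.15, 0.22, 0.34} → pass.
2 of 9 fail.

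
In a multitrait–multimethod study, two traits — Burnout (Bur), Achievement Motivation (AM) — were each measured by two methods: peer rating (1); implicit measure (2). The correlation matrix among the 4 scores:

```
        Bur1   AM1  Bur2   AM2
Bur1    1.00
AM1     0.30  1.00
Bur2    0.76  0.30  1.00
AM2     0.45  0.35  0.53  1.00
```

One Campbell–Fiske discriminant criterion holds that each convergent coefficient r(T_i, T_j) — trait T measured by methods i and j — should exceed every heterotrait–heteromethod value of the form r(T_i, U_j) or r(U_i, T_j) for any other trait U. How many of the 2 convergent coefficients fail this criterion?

1

Checking each validity diagonal entry against its comparison values:
Bur (methods 1·2): 0.76 vs {0.45, 0.30} → pass.
AM (methods 1·2): 0.35 vs {0.30, 0.45} → fail.
1 of 2 fail.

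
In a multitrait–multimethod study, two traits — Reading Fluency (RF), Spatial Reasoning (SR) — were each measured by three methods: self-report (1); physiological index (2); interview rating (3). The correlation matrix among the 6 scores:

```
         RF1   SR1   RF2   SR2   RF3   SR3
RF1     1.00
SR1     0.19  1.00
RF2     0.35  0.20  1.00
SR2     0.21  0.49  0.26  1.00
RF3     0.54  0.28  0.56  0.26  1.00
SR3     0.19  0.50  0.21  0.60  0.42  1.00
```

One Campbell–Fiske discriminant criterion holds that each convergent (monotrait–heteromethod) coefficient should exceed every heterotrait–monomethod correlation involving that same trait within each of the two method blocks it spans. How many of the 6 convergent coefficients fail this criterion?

0

Each convergent coefficient versus the relevant comparison correlations:
RF (methods 1·2): 0.35 vs {0.19, 0.26} → pass.
RF (methods 1·3): 0.54 vs {0.19, 0.42} → pass.
RF (methods 2·3): 0.56 vs {0.26, 0.42} → pass.
SR (methods 1·2): 0.49 vs {0.19, 0.26} → pass.
SR (methods 1·3): 0.50 vs {0.19, 0.42} → pass.
SR (methods 2·3): 0.60 vs {0.26, 0.42} → pass.
0 of 6 fail.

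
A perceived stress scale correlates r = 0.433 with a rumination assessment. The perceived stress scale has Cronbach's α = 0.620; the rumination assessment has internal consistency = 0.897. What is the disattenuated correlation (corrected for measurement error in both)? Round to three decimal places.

r_true = r_obs / √(r_xx · r_yy) = 0.433 / √(0.620 × 0.897) = 0.433 / √0.556140 = 0.433 / 0.7457 ≈ 0.581.

0.581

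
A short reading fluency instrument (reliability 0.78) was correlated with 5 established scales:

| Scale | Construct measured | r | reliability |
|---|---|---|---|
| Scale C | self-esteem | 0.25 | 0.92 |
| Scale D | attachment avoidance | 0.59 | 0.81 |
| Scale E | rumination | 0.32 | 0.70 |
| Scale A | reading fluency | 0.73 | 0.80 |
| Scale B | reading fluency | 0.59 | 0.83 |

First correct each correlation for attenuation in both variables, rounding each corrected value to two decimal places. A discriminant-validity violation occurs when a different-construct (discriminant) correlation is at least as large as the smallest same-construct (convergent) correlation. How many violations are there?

1

Disattenuated r (r / √(r_scale · r_new)):
  Scale C (disc): 0.25 / √(0.92·0.78) = 0.30
  Scale D (disc): 0.59 / √(0.81·0.78) = 0.74
  Scale E (disc): 0.32 / √(0.70·0.78) = 0.43
  Scale A (conv): 0.73 / √(0.80·0.78) = 0.92
  Scale B (conv): 0.59 / √(0.83·0.78) = 0.73
Smallest convergent = 0.73. Discriminant values: 0.30, 0.74, 0.43; count ≥ 0.73 → 1.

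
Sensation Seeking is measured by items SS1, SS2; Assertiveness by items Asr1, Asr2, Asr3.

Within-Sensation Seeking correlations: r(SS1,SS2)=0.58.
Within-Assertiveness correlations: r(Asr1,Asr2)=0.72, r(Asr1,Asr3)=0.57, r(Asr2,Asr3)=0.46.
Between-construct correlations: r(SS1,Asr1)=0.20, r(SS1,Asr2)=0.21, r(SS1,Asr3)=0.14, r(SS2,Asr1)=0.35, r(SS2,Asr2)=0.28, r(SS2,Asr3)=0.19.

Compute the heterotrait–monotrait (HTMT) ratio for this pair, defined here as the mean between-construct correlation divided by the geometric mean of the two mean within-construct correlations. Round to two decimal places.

Mean between = 1.37/6 = 0.2283.
Mean within-SS = 0.58/1 = 0.5800; mean within-Asr = 1.75/3 = 0.5833.
Geometric mean = √(0.5800 × 0.5833) = 0.5816.
HTMT = 0.2283 / 0.5816 = 0.39.

0.39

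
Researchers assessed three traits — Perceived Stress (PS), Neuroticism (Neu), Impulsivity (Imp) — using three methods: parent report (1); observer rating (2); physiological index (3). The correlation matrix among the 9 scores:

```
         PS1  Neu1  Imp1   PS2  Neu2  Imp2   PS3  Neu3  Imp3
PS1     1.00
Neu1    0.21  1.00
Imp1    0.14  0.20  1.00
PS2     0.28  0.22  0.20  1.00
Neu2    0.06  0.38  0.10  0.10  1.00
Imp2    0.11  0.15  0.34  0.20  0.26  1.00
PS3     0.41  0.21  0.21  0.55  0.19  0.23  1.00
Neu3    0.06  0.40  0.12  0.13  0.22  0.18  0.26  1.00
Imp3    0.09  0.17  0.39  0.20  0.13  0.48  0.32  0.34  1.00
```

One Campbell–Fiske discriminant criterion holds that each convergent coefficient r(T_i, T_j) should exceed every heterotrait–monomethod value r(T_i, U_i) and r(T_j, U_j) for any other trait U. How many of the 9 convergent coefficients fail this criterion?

1

Checking each validity diagonal entry against its comparison values:
PS (methods 1·2): 0.28 vs {0.21, 0.10, 0.14, 0.20} → pass.
PS (methods 1·3): 0.41 vs {0.21, 0.26, 0.14, 0.32} → pass.
PS (methods 2·3): 0.55 vs {0.10, 0.26, 0.20, 0.32} → pass.
Neu (methods 1·2): 0.38 vs {0.21, 0.10, 0.20, 0.26} → pass.
Neu (methods 1·3): 0.40 vs {0.21, 0.26, 0.20, 0.34} → pass.
Neu (methods 2·3): 0.22 vs {0.10, 0.26, 0.26, 0.34} → fail.
Imp (methods 1·2): 0.34 vs {0.14, 0.20, 0.20, 0.26} → pass.
Imp (methods 1·3): 0.39 vs {0.14, 0.32, 0.20, 0.34} → pass.
Imp (methods 2·3): 0.48 vs {0.20, 0.32, 0.26, 0.34} → pass.
1 of 9 fail.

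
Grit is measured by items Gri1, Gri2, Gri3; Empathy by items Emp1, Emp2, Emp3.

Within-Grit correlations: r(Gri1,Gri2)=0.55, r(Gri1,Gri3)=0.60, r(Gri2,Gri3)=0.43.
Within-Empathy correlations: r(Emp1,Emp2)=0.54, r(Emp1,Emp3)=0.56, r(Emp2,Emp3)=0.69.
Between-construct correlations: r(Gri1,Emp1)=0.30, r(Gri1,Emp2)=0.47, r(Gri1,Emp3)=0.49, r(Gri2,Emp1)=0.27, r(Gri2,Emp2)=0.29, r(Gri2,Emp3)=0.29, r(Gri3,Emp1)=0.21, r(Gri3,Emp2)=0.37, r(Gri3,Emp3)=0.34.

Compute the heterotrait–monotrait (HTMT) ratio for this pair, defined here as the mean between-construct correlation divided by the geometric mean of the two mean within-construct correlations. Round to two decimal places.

Between-construct mean = 3.03/9 = 0.3367.
Mean within-Gri = 1.58/3 = 0.5267; mean within-Emp = 1.79/3 = 0.5967.
Geometric mean = √(0.5267 × 0.5967) = 0.5606.
HTMT = 0.3367 / 0.5606 = 0.60.

0.60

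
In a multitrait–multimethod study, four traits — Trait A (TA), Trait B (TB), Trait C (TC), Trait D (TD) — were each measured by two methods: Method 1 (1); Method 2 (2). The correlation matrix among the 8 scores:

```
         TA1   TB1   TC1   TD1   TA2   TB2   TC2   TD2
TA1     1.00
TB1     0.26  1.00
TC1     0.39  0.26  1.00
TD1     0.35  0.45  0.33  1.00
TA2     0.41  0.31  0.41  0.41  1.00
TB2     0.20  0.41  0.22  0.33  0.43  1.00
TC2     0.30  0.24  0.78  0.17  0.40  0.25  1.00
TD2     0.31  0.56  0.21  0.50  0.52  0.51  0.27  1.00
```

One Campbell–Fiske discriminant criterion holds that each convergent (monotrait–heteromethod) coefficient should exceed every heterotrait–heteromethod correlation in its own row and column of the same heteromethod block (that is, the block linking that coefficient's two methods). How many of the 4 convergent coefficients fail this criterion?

3

Each convergent coefficient versus the relevant comparison correlations:
TA (methods 1·2): 0.41 vs {0.20, 0.31, 0.30, 0.41, 0.31, 0.41} → fail.
TB (methods 1·2): 0.41 vs {0.31, 0.20, 0.24, 0.22, 0.56, 0.33} → fail.
TC (methods 1·2): 0.78 vs {0.41, 0.30, 0.22, 0.24, 0.21, 0.17} → pass.
TD (methods 1·2): 0.50 vs {0.41, 0.31, 0.33, 0.56, 0.17, 0.21} → fail.
3 of 4 fail.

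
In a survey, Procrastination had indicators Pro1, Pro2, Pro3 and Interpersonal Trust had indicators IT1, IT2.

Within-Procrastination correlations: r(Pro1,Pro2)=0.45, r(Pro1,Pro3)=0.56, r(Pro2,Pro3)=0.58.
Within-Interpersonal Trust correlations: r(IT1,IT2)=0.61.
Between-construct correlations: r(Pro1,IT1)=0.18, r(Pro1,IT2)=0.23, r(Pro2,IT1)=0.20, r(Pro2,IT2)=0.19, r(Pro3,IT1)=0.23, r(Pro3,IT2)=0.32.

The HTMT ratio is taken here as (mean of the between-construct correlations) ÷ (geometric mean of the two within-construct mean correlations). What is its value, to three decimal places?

0.396

Mean between = 1.35/6 = 0.2250.
Mean within-Pro = 1.59/3 = 0.5300; mean within-IT = 0.61/1 = 0.6100.
Geometric mean = √(0.5300 × 0.6100) = 0.5686.
HTMT = 0.2250 / 0.5686 = 0.396.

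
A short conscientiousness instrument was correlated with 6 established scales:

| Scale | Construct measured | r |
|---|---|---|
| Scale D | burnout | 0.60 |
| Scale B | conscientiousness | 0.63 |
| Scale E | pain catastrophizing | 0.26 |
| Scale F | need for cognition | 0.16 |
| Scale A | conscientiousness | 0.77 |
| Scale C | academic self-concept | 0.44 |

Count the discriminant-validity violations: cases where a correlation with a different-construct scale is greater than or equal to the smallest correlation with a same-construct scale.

Convergent (same construct = conscientiousness): Scale B, Scale A.
Smallest convergent = 0.63. Discriminant values: 0.60, 0.26, 0.16, 0.44; count ≥ 0.63 → 0.

0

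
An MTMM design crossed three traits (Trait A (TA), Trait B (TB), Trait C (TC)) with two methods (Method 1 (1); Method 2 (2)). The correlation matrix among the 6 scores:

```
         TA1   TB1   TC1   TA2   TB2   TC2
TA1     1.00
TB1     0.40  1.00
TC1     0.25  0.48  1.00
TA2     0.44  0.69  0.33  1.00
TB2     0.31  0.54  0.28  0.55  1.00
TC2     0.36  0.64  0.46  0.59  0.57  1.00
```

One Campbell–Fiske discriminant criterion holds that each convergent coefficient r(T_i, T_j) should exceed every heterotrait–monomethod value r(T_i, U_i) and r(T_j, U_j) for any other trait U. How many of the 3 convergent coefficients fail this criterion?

3

Checking each validity diagonal entry against its comparison values:
TA (methods 1·2): 0.44 vs {0.40, 0.55, 0.25, 0.59} → fail.
TB (methods 1·2): 0.54 vs {0.40, 0.55, 0.48, 0.57} → fail.
TC (methods 1·2): 0.46 vs {0.25, 0.59, 0.48, 0.57} → fail.
3 of 3 fail.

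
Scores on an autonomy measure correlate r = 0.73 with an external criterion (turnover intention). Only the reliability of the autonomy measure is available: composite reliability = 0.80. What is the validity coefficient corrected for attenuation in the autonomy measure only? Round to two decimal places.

Single correction: r_c = r_obs / √r_xx = 0.73 / √0.80 = 0.73 / 0.8944 ≈ 0.82.

0.82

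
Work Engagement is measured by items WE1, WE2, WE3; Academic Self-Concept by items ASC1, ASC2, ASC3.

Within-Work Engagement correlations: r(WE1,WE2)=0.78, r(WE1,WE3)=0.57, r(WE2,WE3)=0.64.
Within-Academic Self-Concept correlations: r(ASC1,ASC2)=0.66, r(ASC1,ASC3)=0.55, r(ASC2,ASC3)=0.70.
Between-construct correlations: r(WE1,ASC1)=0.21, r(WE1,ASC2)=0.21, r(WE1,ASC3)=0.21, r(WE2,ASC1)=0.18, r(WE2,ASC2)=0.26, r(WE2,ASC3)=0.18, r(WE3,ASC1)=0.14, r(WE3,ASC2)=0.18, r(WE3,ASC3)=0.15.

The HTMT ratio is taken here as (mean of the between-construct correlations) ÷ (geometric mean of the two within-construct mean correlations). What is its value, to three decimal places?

0.294

Mean between = 1.72/9 = 0.1911.
Mean within-WE = 1.99/3 = 0.6633; mean within-ASC = 1.91/3 = 0.6367.
Geometric mean = √(0.6633 × 0.6367) = 0.6499.
HTMT = 0.1911 / 0.6499 = 0.294.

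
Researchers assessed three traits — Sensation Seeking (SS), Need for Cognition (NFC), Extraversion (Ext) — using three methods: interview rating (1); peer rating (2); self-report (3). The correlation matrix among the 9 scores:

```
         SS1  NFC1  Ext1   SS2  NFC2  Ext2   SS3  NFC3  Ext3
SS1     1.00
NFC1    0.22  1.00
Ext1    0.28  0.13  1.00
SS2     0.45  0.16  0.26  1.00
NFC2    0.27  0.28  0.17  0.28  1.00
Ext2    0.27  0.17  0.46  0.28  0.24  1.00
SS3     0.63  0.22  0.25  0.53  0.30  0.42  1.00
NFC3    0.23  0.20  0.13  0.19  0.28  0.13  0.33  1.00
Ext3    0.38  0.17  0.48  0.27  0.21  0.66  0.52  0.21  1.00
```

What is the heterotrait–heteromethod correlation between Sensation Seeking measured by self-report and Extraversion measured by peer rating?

0.42

Different traits and methods: r(SS3, Ext2) = 0.42.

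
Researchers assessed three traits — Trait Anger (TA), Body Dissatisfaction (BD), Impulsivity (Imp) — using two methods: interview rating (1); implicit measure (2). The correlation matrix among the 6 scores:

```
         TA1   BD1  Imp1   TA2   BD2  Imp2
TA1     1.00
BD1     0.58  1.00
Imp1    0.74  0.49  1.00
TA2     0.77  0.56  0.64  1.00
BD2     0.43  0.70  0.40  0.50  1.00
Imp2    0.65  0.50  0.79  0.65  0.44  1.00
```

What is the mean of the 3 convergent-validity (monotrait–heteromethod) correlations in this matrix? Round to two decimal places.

0.75

Convergent values: 0.77, 0.70, 0.79; mean = 2.26/3 = 0.75.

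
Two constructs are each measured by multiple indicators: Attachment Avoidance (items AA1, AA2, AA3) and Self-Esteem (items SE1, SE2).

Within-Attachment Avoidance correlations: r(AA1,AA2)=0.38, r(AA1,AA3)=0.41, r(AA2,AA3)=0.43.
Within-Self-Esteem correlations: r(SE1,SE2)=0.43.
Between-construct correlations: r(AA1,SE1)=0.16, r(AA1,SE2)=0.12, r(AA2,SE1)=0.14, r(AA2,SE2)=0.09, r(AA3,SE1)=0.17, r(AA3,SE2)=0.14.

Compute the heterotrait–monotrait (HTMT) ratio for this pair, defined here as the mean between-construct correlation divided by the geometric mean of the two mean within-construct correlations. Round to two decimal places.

Mean between = 0.82/6 = 0.1367.
Mean within-AA = 1.22/3 = 0.4067; mean within-SE = 0.43/1 = 0.4300.
Geometric mean = √(0.4067 × 0.4300) = 0.4182.
HTMT = 0.1367 / 0.4182 = 0.33.

0.33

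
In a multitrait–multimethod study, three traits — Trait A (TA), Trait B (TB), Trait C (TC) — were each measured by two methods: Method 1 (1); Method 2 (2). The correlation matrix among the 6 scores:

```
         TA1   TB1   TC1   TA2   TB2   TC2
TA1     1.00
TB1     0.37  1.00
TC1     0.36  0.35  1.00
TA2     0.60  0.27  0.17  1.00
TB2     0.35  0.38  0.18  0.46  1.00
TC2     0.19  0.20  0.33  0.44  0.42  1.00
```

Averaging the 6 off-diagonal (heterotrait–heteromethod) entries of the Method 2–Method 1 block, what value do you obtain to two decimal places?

0.23

HTHM values (method 2 × method 1): 0.27, 0.17, 0.35, 0.18, 0.19, 0.20; mean = 1.36/6 = 0.23.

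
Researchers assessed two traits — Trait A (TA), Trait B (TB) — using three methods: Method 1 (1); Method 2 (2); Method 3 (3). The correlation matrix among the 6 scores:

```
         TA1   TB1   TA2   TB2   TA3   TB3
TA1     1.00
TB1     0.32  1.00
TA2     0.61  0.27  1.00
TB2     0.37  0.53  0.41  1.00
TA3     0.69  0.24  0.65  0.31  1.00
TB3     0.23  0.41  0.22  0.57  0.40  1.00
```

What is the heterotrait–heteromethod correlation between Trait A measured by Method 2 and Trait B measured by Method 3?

0.22

Different traits and methods: r(TA2, TB3) = 0.22.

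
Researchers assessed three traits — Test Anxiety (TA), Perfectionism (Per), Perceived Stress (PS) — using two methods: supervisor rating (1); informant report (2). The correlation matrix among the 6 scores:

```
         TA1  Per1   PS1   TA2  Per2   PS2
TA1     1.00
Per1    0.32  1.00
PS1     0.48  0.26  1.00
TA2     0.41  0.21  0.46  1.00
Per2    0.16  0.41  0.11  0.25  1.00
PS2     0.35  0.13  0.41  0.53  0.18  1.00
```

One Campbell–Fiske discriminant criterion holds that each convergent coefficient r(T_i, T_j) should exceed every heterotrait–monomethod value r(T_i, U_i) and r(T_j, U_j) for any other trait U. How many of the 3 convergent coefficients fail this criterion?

2

Checking each validity diagonal entry against its comparison values:
TA (methods 1·2): 0.41 vs {0.32, 0.25, 0.48, 0.53} → fail.
Per (methods 1·2): 0.41 vs {0.32, 0.25, 0.26, 0.18} → pass.
PS (methods 1·2): 0.41 vs {0.48, 0.53, 0.26, 0.18} → fail.
2 of 3 fail.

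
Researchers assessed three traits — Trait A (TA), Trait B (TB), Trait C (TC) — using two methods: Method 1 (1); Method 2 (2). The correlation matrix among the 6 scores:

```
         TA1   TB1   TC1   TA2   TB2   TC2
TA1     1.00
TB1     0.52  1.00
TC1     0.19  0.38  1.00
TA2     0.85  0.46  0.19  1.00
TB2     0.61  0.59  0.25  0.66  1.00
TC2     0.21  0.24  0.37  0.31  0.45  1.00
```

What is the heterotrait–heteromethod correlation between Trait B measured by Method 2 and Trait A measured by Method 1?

Different traits and methods: r(TB2, TA1) = 0.61.

0.61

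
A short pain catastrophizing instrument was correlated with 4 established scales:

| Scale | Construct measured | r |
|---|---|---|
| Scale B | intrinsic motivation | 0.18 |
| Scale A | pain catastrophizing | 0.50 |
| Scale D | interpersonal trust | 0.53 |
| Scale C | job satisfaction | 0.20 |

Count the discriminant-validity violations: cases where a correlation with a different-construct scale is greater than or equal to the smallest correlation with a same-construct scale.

1

Convergent (same construct = pain catastrophizing): Scale A.
Smallest convergent = 0.50. Discriminant values: 0.18, 0.53, 0.20; count ≥ 0.50 → 1.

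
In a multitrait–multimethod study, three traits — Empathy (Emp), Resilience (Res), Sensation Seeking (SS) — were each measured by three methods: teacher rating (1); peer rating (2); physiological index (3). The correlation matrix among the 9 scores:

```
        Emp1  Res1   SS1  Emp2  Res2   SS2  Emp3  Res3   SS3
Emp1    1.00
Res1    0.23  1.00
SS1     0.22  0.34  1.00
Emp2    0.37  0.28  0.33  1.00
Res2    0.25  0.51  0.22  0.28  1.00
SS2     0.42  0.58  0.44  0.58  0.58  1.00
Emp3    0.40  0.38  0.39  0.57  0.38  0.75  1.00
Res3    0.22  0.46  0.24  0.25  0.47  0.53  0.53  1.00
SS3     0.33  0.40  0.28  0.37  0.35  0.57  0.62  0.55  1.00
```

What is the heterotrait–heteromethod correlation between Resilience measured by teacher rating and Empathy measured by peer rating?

Different traits and methods: r(Res1, Emp2) = 0.28.

0.28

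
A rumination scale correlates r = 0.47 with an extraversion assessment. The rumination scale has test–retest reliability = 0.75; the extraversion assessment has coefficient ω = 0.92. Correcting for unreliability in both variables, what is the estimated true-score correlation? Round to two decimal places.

r_true = r_obs / √(r_xx · r_yy) = 0.47 / √(0.75 × 0.92) = 0.47 / √0.6900 = 0.47 / 0.8307 ≈ 0.57.

0.57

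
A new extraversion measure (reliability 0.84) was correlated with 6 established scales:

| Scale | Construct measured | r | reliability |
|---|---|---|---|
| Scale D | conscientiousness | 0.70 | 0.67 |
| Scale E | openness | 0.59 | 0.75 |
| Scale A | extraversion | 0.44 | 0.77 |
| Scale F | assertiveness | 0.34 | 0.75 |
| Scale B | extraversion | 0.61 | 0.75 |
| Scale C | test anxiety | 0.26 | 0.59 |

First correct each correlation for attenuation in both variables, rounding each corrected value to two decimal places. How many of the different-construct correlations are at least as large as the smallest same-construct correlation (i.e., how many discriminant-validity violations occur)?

Disattenuated r (r / √(r_scale · r_new)):
  Scale D (disc): 0.70 / √(0.67·0.84) = 0.93
  Scale E (disc): 0.59 / √(0.75·0.84) = 0.74
  Scale A (conv): 0.44 / √(0.77·0.84) = 0.55
  Scale F (disc): 0.34 / √(0.75·0.84) = 0.43
  Scale B (conv): 0.61 / √(0.75·0.84) = 0.77
  Scale C (disc): 0.26 / √(0.59·0.84) = 0.37
Smallest convergent = 0.55. Discriminant values: 0.93, 0.74, 0.43, 0.37; count ≥ 0.55 → 2.

2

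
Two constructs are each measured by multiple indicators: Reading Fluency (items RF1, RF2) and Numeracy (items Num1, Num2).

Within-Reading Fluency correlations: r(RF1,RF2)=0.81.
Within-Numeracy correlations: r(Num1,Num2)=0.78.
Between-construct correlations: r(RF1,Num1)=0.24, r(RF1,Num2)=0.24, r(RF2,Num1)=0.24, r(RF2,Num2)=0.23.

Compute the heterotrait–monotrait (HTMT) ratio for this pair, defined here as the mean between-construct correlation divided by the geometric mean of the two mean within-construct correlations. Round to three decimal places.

Mean between = 0.95/4 = 0.2375.
Mean within-RF = 0.81/1 = 0.8100; mean within-Num = 0.78/1 = 0.7800.
Geometric mean = √(0.8100 × 0.7800) = 0.7949.
HTMT = 0.2375 / 0.7949 = 0.299.

0.299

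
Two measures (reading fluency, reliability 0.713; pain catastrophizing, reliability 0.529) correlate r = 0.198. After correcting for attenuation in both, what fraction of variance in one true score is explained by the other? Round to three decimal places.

0.104

Disattenuated r = 0.198 / √(0.713 × 0.529) = 0.198 / 0.6141 = 0.3224.
Shared true-score variance = 0.3224² = 0.1039 ≈ 0.104.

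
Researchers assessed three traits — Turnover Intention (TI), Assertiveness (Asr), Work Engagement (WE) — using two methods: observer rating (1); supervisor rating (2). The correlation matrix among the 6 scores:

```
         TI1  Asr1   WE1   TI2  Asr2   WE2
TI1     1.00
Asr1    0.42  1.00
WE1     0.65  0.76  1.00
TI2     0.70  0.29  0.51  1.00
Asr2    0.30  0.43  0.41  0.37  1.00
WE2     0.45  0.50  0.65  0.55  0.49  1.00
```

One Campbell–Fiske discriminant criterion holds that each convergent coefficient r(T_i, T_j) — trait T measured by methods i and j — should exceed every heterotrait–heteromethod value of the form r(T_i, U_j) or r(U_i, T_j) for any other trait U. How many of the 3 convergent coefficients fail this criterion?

Each convergent coefficient versus the relevant comparison correlations:
TI (methods 1·2): 0.70 vs {0.30, 0.29, 0.45, 0.51} → pass.
Asr (methods 1·2): 0.43 vs {0.29, 0.30, 0.50, 0.41} → fail.
WE (methods 1·2): 0.65 vs {0.51, 0.45, 0.41, 0.50} → pass.
1 of 3 fail.

1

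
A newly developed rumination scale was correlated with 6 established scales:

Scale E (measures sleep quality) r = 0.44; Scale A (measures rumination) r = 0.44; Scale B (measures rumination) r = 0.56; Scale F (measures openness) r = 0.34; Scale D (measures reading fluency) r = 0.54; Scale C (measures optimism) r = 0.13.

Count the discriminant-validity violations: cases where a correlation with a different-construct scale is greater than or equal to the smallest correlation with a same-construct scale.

2

Convergent (same construct = rumination): Scale A, Scale B.
Smallest convergent = 0.44. Discriminant values: 0.44, 0.34, 0.54, 0.13; count ≥ 0.44 → 2.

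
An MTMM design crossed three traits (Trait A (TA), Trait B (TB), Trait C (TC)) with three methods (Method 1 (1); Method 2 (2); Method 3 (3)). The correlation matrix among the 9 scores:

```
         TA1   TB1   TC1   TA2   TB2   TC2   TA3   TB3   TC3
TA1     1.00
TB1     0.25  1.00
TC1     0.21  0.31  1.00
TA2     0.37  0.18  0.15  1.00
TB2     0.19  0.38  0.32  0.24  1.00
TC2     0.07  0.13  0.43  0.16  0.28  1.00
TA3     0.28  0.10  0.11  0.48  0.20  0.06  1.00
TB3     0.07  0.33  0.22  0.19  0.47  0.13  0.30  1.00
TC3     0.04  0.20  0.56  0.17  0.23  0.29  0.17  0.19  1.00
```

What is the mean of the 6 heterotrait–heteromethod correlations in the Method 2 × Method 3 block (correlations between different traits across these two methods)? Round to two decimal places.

HTHM values (method 2 × method 3): 0.19, 0.17, 0.20, 0.23, 0.06, 0.13; mean = 0.98/6 = 0.16.

0.16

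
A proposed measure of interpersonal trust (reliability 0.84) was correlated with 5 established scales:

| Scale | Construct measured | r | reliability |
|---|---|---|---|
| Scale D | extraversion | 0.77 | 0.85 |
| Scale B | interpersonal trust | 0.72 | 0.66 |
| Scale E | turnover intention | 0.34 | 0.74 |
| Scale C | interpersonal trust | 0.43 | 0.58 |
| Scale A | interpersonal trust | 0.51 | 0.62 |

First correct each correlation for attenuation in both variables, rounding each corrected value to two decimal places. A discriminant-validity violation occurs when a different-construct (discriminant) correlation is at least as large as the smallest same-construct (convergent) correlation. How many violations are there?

1

Disattenuated r (r / √(r_scale · r_new)):
  Scale D (disc): 0.77 / √(0.85·0.84) = 0.91
  Scale B (conv): 0.72 / √(0.66·0.84) = 0.97
  Scale E (disc): 0.34 / √(0.74·0.84) = 0.43
  Scale C (conv): 0.43 / √(0.58·0.84) = 0.62
  Scale A (conv): 0.51 / √(0.62·0.84) = 0.71
Smallest convergent = 0.62. Discriminant values: 0.91, 0.43; count ≥ 0.62 → 1.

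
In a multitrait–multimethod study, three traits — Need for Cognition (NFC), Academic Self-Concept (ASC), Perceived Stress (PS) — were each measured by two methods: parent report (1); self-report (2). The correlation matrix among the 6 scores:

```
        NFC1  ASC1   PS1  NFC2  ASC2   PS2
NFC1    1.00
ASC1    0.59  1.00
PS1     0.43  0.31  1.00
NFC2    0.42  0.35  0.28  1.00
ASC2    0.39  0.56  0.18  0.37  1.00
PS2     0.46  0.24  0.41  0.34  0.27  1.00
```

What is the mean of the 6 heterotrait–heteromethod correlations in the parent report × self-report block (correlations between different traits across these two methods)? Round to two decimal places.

HTHM values (method 1 × method 2): 0.39, 0.46, 0.35, 0.24, 0.28, 0.18; mean = 1.90/6 = 0.32.

0.32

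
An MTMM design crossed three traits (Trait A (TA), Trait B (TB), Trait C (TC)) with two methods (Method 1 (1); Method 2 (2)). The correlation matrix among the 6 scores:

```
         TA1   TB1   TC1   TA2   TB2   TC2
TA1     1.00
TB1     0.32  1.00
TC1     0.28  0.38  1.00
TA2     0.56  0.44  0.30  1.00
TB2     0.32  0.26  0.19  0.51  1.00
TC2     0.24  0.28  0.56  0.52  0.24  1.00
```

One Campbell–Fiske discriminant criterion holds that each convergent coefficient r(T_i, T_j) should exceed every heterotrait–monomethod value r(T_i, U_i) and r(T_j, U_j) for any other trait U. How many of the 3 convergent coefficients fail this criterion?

Each convergent coefficient versus the relevant comparison correlations:
TA (methods 1·2): 0.56 vs {0.32, 0.51, 0.28, 0.52} → pass.
TB (methods 1·2): 0.26 vs {0.32, 0.51, 0.38, 0.24} → fail.
TC (methods 1·2): 0.56 vs {0.28, 0.52, 0.38, 0.24} → pass.
1 of 3 fail.

1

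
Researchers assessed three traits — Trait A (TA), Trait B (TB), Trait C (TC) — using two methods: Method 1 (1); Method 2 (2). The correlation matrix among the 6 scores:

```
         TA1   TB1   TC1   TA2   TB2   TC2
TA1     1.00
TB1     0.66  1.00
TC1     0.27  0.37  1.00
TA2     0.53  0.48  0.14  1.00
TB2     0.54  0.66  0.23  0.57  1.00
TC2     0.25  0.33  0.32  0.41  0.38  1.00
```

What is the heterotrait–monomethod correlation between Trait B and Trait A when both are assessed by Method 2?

0.57

Different traits, same method: r(TB2, TA2) = 0.57.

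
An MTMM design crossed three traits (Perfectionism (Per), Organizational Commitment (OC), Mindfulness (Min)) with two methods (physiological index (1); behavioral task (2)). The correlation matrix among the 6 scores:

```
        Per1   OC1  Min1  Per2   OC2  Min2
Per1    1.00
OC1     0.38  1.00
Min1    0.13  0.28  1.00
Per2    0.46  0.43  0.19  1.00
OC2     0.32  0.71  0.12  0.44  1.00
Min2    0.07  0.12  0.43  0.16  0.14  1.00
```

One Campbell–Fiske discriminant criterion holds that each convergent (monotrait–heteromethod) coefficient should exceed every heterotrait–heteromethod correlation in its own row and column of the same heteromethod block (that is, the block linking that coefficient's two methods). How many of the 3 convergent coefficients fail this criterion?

0

Checking each validity diagonal entry against its comparison values:
Per (methods 1·2): 0.46 vs {0.32, 0.43, 0.07, 0.19} → pass.
OC (methods 1·2): 0.71 vs {0.43, 0.32, 0.12, 0.12} → pass.
Min (methods 1·2): 0.43 vs {0.19, 0.07, 0.12, 0.12} → pass.
0 of 3 fail.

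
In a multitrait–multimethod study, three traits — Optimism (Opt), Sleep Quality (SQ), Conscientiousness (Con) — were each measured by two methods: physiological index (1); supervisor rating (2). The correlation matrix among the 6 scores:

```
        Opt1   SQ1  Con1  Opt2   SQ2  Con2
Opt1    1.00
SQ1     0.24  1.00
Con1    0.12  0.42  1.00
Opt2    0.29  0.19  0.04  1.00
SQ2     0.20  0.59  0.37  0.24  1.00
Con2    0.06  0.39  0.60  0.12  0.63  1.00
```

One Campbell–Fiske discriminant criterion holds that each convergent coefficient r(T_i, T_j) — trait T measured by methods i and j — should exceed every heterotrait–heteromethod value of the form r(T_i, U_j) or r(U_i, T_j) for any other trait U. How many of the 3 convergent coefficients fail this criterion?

Checking each validity diagonal entry against its comparison values:
Opt (methods 1·2): 0.29 vs {0.20, 0.19, 0.06, 0.04} → pass.
SQ (methods 1·2): 0.59 vs {0.19, 0.20, 0.39, 0.37} → pass.
Con (methods 1·2): 0.60 vs {0.04, 0.06, 0.37, 0.39} → pass.
0 of 3 fail.

0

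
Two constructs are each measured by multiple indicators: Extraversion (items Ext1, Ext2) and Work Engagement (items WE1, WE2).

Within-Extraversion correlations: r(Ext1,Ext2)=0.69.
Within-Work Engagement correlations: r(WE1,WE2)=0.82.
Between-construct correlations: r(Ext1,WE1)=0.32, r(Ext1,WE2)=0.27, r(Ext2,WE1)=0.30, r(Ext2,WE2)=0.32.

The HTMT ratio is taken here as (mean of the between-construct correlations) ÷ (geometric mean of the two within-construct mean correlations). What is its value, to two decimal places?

0.40

Mean between = 1.21/4 = 0.3025.
Mean within-Ext = 0.69/1 = 0.6900; mean within-WE = 0.82/1 = 0.8200.
Geometric mean = √(0.6900 × 0.8200) = 0.7522.
HTMT = 0.3025 / 0.7522 = 0.40.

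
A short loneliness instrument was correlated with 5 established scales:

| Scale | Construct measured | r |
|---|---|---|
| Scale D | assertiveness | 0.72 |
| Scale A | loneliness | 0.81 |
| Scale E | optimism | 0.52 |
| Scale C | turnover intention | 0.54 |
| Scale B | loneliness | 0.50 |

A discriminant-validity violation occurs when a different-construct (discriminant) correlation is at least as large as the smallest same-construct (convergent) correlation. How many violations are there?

3

Convergent (same construct = loneliness): Scale A, Scale B.
Smallest convergent = 0.50. Discriminant values: 0.72, 0.52, 0.54; count ≥ 0.50 → 3.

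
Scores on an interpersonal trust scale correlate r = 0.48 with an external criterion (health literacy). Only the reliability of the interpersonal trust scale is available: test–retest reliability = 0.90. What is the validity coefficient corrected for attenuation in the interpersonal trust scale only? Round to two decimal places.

0.51

Single correction: r_c = r_obs / √r_xx = 0.48 / √0.90 = 0.48 / 0.9487 ≈ 0.51.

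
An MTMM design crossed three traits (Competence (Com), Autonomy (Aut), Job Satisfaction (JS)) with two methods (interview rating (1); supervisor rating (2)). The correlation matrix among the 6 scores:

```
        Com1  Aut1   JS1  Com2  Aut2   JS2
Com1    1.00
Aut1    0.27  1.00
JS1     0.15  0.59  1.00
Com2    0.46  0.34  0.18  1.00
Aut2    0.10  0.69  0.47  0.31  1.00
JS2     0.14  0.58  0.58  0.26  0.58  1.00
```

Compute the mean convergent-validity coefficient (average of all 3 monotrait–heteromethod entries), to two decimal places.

Convergent values: 0.46, 0.69, 0.58; mean = 1.73/3 = 0.58.

0.58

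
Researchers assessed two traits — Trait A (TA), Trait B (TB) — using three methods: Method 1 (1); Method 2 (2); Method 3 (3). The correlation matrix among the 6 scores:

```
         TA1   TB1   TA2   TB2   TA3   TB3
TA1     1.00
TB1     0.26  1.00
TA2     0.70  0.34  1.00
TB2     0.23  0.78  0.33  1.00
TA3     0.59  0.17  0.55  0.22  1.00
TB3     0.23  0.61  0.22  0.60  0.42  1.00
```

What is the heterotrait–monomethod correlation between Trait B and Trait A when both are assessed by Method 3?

Different traits, same method: r(TB3, TA3) = 0.42.

0.42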